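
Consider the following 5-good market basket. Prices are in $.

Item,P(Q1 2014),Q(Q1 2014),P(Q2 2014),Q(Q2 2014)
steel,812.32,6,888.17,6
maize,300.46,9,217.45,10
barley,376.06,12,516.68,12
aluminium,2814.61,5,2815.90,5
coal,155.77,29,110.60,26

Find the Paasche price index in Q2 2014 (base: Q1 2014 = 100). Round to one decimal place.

100.5

Paasche price index uses current-period quantities as weights.
ΣP(Q2 2014)·Q(Q2 2014) = 888.17×6 + 217.45×10 + 516.68×12 + 2815.90×5 + 110.60×26 = 5329.02 + 2174.5 + 6200.16 + 14079.5 + 2875.6 = 30658.78
ΣP(Q1 2014)·Q(Q2 2014) = 812.32×6 + 300.46×10 + 376.06×12 + 2814.61×5 + 155.77×26 = 4873.92 + 3004.6 + 4512.72 + 14073.05 + 4050.02 = 30514.31
Index = 30658.78 / 30514.31 × 100 = 100.4734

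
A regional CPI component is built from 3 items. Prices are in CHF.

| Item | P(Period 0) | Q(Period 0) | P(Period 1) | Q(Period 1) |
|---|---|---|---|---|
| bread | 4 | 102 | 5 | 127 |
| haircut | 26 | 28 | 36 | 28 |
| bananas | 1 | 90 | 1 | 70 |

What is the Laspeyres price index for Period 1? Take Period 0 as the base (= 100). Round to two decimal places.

131.16

Laspeyres price index uses base-period quantities as weights.
ΣP(Period 1)·Q(Period 0) = 5×102 + 36×28 + 1×90 = 510 + 1008 + 90 = 1608
ΣP(Period 0)·Q(Period 0) = 4×102 + 26×28 + 1×90 = 408 + 728 + 90 = 1226
Index = 1608 / 1226 × 100 = 131.1582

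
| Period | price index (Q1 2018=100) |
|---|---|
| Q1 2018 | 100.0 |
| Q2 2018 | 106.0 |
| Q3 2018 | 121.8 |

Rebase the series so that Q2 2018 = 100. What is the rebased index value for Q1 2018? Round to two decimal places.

94.34

Rebased(Q1 2018) = 100.0 / 106.0 × 100 = 94.3396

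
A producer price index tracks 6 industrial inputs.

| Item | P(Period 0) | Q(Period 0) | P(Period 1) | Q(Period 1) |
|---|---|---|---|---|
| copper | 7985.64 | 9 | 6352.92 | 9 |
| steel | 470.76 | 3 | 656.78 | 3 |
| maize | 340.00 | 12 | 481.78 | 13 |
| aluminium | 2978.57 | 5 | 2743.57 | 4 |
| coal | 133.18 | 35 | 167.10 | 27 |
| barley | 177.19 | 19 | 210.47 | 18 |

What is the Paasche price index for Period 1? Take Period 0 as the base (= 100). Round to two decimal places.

87.84

Paasche price index uses current-period quantities as weights.
ΣP(Period 1)·Q(Period 1) = 6352.92×9 + 656.78×3 + 481.78×13 + 2743.57×4 + 167.10×27 + 210.47×18 = 57176.28 + 1970.34 + 6263.14 + 10974.28 + 4511.7 + 3788.46 = 84684.2
ΣP(Period 0)·Q(Period 1) = 7985.64×9 + 470.76×3 + 340.00×13 + 2978.57×4 + 133.18×27 + 177.19×18 = 71870.76 + 1412.28 + 4420 + 11914.28 + 3595.86 + 3189.42 = 96402.6
Index = 84684.2 / 96402.6 × 100 = 87.8443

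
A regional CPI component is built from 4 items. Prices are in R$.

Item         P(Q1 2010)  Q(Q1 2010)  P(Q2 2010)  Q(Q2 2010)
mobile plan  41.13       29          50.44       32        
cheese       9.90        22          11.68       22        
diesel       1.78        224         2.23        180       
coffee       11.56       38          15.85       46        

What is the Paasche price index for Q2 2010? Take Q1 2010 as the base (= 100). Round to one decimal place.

Paasche price index uses current-period quantities as weights.
ΣP(Q2 2010)·Q(Q2 2010) = 50.44×32 + 11.68×22 + 2.23×180 + 15.85×46 = 1614.08 + 256.96 + 401.4 + 729.1 = 3001.54
ΣP(Q1 2010)·Q(Q2 2010) = 41.13×32 + 9.90×22 + 1.78×180 + 11.56×46 = 1316.16 + 217.8 + 320.4 + 531.76 = 2386.12
Index = 3001.54 / 2386.12 × 100 = 125.7917

125.8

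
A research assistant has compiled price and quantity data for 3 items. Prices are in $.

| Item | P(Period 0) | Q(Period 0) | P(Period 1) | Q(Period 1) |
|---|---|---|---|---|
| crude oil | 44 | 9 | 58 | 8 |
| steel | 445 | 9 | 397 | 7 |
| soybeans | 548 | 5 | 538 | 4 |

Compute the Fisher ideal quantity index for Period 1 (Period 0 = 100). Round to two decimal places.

Laspeyres component (base-period weights):
ΣP(Period 0)Q(Period 1) = 44×8 + 445×7 + 548×4 = 352 + 3115 + 2192 = 5659
ΣP(Period 0)Q(Period 0) = 44×9 + 445×9 + 548×5 = 396 + 4005 + 2740 = 7141
L = 5659 / 7141 × 100 = 79.2466
Paasche component (current-period weights):
ΣP(Period 1)Q(Period 1) = 58×8 + 397×7 + 538×4 = 464 + 2779 + 2152 = 5395
ΣP(Period 1)Q(Period 0) = 58×9 + 397×9 + 538×5 = 522 + 3573 + 2690 = 6785
P = 5395 / 6785 × 100 = 79.5136
Fisher = √(L × P) = √(79.2466 × 79.5136) = 79.3800

79.38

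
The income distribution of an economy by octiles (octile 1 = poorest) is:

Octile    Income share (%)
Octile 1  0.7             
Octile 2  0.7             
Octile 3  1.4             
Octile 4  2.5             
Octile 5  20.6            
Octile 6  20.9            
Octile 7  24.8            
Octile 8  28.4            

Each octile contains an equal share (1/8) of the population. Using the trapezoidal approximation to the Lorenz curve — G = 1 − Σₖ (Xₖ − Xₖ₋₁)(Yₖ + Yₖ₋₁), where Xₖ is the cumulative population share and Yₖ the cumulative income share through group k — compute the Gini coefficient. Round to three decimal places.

0.489

Cumulative income shares Yₖ: 0.0070, 0.0140, 0.0280, 0.0530, 0.2590, 0.4680, 0.7160, 1.0000
Σ (Xₖ−Xₖ₋₁)(Yₖ+Yₖ₋₁) = (1/8)(0.0070+0.0000) + (1/8)(0.0140+0.0070) + (1/8)(0.0280+0.0140) + (1/8)(0.0530+0.0280) + (1/8)(0.2590+0.0530) + (1/8)(0.4680+0.2590) + (1/8)(0.7160+0.4680) + (1/8)(1.0000+0.7160)
  = 0.0009 + 0.0026 + 0.0052 + 0.0101 + 0.0390 + 0.0909 + 0.1480 + 0.2145 = 0.5112
G = 1 − 0.5112 = 0.4888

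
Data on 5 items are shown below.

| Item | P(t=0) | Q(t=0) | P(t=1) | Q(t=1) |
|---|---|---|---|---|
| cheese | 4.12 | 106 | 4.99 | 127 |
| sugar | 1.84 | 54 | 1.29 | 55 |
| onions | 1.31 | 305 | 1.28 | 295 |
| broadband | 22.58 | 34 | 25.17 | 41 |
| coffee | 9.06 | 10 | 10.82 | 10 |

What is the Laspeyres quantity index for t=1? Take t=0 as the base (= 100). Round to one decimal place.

Laspeyres quantity index uses base-period prices as weights.
ΣP(t=0)·Q(t=1) = 4.12×127 + 1.84×55 + 1.31×295 + 22.58×41 + 9.06×10 = 523.24 + 101.2 + 386.45 + 925.78 + 90.6 = 2027.27
ΣP(t=0)·Q(t=0) = 4.12×106 + 1.84×54 + 1.31×305 + 22.58×34 + 9.06×10 = 436.72 + 99.36 + 399.55 + 767.72 + 90.6 = 1793.95
Index = 2027.27 / 1793.95 × 100 = 113.0059

113.0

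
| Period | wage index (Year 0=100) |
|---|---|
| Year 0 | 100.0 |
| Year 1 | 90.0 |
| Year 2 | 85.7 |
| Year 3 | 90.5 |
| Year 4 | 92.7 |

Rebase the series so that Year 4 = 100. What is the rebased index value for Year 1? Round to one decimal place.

97.1

Rebased(Year 1) = 90.0 / 92.7 × 100 = 97.0874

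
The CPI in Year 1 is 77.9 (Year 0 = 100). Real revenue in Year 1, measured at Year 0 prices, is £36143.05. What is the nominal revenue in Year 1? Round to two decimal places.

Nominal = Real × (Index/100) = 36143.05 × (77.9/100)
        = 36143.05 × 0.779 = 28155.4360

28155.44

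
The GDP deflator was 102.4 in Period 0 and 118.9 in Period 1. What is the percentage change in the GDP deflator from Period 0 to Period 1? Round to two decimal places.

Change = (118.9 − 102.4) / 102.4 × 100
       = 16.5 / 102.4 × 100 = 16.1133%

16.11%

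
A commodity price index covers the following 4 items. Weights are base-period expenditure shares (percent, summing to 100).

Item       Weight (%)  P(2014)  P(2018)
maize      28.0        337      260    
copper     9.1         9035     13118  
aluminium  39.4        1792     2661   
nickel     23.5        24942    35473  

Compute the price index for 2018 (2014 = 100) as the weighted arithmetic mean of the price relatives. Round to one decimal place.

126.7

maize: 28.0 × (260/337) = 28.0 × 0.771513 = 21.6024
copper: 9.1 × (13118/9035) = 9.1 × 1.451909 = 13.2124
aluminium: 39.4 × (2661/1792) = 39.4 × 1.484933 = 58.5064
nickel: 23.5 × (35473/24942) = 23.5 × 1.422220 = 33.4222
Index = Σ wᵢ·(p₁ᵢ/p₀ᵢ) = 21.6024 + 13.2124 + 58.5064 + 33.4222 = 126.7433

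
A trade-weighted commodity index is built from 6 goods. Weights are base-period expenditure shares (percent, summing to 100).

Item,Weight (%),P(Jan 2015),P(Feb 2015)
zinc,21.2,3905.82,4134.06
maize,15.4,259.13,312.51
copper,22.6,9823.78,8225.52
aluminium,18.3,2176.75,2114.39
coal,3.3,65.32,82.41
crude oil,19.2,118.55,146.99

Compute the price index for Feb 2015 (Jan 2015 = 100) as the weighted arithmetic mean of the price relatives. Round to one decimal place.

105.7

zinc: 21.2 × (4134.06/3905.82) = 21.2 × 1.058436 = 22.4388
maize: 15.4 × (312.51/259.13) = 15.4 × 1.205997 = 18.5724
copper: 22.6 × (8225.52/9823.78) = 22.6 × 0.837307 = 18.9231
aluminium: 18.3 × (2114.39/2176.75) = 18.3 × 0.971352 = 17.7757
coal: 3.3 × (82.41/65.32) = 3.3 × 1.261635 = 4.1634
crude oil: 19.2 × (146.99/118.55) = 19.2 × 1.239899 = 23.8061
Index = Σ wᵢ·(p₁ᵢ/p₀ᵢ) = 22.4388 + 18.5724 + 18.9231 + 17.7757 + 4.1634 + 23.8061 = 105.6795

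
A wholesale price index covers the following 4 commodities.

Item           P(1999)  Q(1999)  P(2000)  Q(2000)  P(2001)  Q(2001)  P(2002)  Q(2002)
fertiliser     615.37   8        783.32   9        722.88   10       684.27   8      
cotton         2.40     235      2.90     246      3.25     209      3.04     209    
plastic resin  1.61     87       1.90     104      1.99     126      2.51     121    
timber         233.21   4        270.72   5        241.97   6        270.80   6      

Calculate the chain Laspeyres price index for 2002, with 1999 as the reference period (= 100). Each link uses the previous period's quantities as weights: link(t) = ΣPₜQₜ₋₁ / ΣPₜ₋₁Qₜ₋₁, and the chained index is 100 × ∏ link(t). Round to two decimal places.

114.67

Link 1999→2000:
ΣP(2000)Q(1999) = 783.32×8 + 2.90×235 + 1.90×87 + 270.72×4 = 6266.56 + 681.5 + 165.3 + 1082.88 = 8196.24
ΣP(1999)Q(1999) = 615.37×8 + 2.40×235 + 1.61×87 + 233.21×4 = 4922.96 + 564 + 140.07 + 932.84 = 6559.87
link = 8196.24/6559.87 = 1.249452
Link 2000→2001:
ΣP(2001)Q(2000) = 722.88×9 + 3.25×246 + 1.99×104 + 241.97×5 = 6505.92 + 799.5 + 206.96 + 1209.85 = 8722.23
ΣP(2000)Q(2000) = 783.32×9 + 2.90×246 + 1.90×104 + 270.72×5 = 7049.88 + 713.4 + 197.6 + 1353.6 = 9314.48
link = 8722.23/9314.48 = 0.936416
Link 2001→2002:
ΣP(2002)Q(2001) = 684.27×10 + 3.04×209 + 2.51×126 + 270.80×6 = 6842.7 + 635.36 + 316.26 + 1624.8 = 9419.12
ΣP(2001)Q(2001) = 722.88×10 + 3.25×209 + 1.99×126 + 241.97×6 = 7228.8 + 679.25 + 250.74 + 1451.82 = 9610.61
link = 9419.12/9610.61 = 0.980075
Chained index = 100 × 1.249452 × 0.936416 × 0.980075 = 114.6695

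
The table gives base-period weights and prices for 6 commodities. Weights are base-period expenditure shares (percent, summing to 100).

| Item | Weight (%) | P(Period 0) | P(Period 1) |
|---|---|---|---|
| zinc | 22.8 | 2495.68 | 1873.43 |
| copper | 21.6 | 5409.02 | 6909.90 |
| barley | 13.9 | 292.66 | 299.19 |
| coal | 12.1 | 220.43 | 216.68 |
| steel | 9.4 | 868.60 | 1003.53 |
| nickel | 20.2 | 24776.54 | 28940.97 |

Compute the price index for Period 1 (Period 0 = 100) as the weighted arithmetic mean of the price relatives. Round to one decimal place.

zinc: 22.8 × (1873.43/2495.68) = 22.8 × 0.750669 = 17.1153
copper: 21.6 × (6909.90/5409.02) = 21.6 × 1.277477 = 27.5935
barley: 13.9 × (299.19/292.66) = 13.9 × 1.022313 = 14.2101
coal: 12.1 × (216.68/220.43) = 12.1 × 0.982988 = 11.8942
steel: 9.4 × (1003.53/868.60) = 9.4 × 1.155342 = 10.8602
nickel: 20.2 × (28940.97/24776.54) = 20.2 × 1.168080 = 23.5952
Index = Σ wᵢ·(p₁ᵢ/p₀ᵢ) = 17.1153 + 27.5935 + 14.2101 + 11.8942 + 10.8602 + 23.5952 = 105.2685

105.3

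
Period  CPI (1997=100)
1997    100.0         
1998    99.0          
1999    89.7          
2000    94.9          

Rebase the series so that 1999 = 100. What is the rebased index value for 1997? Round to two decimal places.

Rebased(1997) = 100.0 / 89.7 × 100 = 111.4827

111.48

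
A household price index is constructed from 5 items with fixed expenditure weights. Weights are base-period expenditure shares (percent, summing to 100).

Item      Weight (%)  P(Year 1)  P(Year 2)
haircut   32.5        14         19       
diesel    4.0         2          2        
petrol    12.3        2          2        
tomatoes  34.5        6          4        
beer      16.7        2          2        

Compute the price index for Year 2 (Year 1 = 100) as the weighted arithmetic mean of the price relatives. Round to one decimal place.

haircut: 32.5 × (19/14) = 32.5 × 1.357143 = 44.1071
diesel: 4.0 × (2/2) = 4.0 × 1.000000 = 4.0000
petrol: 12.3 × (2/2) = 12.3 × 1.000000 = 12.3000
tomatoes: 34.5 × (4/6) = 34.5 × 0.666667 = 23.0000
beer: 16.7 × (2/2) = 16.7 × 1.000000 = 16.7000
Index = Σ wᵢ·(p₁ᵢ/p₀ᵢ) = 44.1071 + 4.0000 + 12.3000 + 23.0000 + 16.7000 = 100.1071

100.1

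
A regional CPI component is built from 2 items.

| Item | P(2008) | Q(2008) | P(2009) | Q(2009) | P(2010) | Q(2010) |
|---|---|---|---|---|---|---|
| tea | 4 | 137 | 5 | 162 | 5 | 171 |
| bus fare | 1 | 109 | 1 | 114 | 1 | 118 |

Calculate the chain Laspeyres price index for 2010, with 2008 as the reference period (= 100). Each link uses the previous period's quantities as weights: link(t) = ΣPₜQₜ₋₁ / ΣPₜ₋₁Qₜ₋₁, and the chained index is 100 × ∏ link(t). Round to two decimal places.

Link 2008→2009:
ΣP(2009)Q(2008) = 5×137 + 1×109 = 685 + 109 = 794
ΣP(2008)Q(2008) = 4×137 + 1×109 = 548 + 109 = 657
link = 794/657 = 1.208524
Link 2009→2010:
ΣP(2010)Q(2009) = 5×162 + 1×114 = 810 + 114 = 924
ΣP(2009)Q(2009) = 5×162 + 1×114 = 810 + 114 = 924
link = 924/924 = 1.000000
Chained index = 100 × 1.208524 × 1.000000 = 120.8524

120.85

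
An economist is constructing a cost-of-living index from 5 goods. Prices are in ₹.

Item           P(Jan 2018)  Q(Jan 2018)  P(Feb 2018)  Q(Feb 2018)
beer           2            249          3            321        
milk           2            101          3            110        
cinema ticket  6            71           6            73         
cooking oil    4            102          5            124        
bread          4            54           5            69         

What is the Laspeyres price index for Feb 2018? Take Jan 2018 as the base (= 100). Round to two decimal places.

128.91

Laspeyres price index uses base-period quantities as weights.
ΣP(Feb 2018)·Q(Jan 2018) = 3×249 + 3×101 + 6×71 + 5×102 + 5×54 = 747 + 303 + 426 + 510 + 270 = 2256
ΣP(Jan 2018)·Q(Jan 2018) = 2×249 + 2×101 + 6×71 + 4×102 + 4×54 = 498 + 202 + 426 + 408 + 216 = 1750
Index = 2256 / 1750 × 100 = 128.9143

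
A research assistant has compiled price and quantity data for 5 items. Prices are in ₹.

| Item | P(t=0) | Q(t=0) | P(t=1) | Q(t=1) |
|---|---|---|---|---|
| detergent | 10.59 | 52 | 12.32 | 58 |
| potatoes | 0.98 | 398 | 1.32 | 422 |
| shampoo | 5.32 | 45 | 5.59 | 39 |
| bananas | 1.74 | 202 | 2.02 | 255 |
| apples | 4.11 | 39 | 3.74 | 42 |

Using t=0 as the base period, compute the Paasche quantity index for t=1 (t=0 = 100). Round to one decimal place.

109.7

Paasche quantity index uses current-period prices as weights.
ΣP(t=1)·Q(t=1) = 12.32×58 + 1.32×422 + 5.59×39 + 2.02×255 + 3.74×42 = 714.56 + 557.04 + 218.01 + 515.1 + 157.08 = 2161.79
ΣP(t=1)·Q(t=0) = 12.32×52 + 1.32×398 + 5.59×45 + 2.02×202 + 3.74×39 = 640.64 + 525.36 + 251.55 + 408.04 + 145.86 = 1971.45
Index = 2161.79 / 1971.45 × 100 = 109.6548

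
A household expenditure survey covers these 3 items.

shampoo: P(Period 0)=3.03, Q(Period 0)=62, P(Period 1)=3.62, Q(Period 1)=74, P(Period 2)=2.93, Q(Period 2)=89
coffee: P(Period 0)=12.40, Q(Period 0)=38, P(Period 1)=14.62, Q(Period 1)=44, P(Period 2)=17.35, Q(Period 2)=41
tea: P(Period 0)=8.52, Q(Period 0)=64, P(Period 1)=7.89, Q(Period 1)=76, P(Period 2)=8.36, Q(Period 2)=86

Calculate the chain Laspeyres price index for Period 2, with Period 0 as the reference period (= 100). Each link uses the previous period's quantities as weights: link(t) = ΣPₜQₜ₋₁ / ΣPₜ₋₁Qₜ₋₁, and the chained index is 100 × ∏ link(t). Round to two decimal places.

Link Period 0→Period 1:
ΣP(Period 1)Q(Period 0) = 3.62×62 + 14.62×38 + 7.89×64 = 224.44 + 555.56 + 504.96 = 1284.96
ΣP(Period 0)Q(Period 0) = 3.03×62 + 12.40×38 + 8.52×64 = 187.86 + 471.2 + 545.28 = 1204.34
link = 1284.96/1204.34 = 1.066941
Link Period 1→Period 2:
ΣP(Period 2)Q(Period 1) = 2.93×74 + 17.35×44 + 8.36×76 = 216.82 + 763.4 + 635.36 = 1615.58
ΣP(Period 1)Q(Period 1) = 3.62×74 + 14.62×44 + 7.89×76 = 267.88 + 643.28 + 599.64 = 1510.8
link = 1615.58/1510.8 = 1.069354
Chained index = 100 × 1.066941 × 1.069354 = 114.0938

114.09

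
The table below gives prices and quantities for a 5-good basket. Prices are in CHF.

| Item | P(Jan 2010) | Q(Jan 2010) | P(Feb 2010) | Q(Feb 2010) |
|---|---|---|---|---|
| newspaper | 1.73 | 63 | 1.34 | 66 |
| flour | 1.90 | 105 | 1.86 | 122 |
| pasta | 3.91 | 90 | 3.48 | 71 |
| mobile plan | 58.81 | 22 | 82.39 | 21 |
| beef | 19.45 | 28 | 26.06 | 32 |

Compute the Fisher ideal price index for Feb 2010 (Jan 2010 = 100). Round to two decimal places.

125.74

Laspeyres component (base-period weights):
ΣP(Feb 2010)Q(Jan 2010) = 1.34×63 + 1.86×105 + 3.48×90 + 82.39×22 + 26.06×28 = 84.42 + 195.3 + 313.2 + 1812.58 + 729.68 = 3135.18
ΣP(Jan 2010)Q(Jan 2010) = 1.73×63 + 1.90×105 + 3.91×90 + 58.81×22 + 19.45×28 = 108.99 + 199.5 + 351.9 + 1293.82 + 544.6 = 2498.81
L = 3135.18 / 2498.81 × 100 = 125.4669
Paasche component (current-period weights):
ΣP(Feb 2010)Q(Feb 2010) = 1.34×66 + 1.86×122 + 3.48×71 + 82.39×21 + 26.06×32 = 88.44 + 226.92 + 247.08 + 1730.19 + 833.92 = 3126.55
ΣP(Jan 2010)Q(Feb 2010) = 1.73×66 + 1.90×122 + 3.91×71 + 58.81×21 + 19.45×32 = 114.18 + 231.8 + 277.61 + 1235.01 + 622.4 = 2481
P = 3126.55 / 2481 × 100 = 126.0198
Fisher = √(L × P) = √(125.4669 × 126.0198) = 125.7430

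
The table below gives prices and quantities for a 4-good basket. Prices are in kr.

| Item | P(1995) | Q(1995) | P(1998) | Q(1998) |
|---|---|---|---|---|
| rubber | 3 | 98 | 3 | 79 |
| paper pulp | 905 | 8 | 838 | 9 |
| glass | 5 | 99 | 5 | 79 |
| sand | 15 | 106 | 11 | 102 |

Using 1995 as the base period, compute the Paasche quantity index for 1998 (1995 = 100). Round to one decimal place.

Paasche quantity index uses current-period prices as weights.
ΣP(1998)·Q(1998) = 3×79 + 838×9 + 5×79 + 11×102 = 237 + 7542 + 395 + 1122 = 9296
ΣP(1998)·Q(1995) = 3×98 + 838×8 + 5×99 + 11×106 = 294 + 6704 + 495 + 1166 = 8659
Index = 9296 / 8659 × 100 = 107.3565

107.4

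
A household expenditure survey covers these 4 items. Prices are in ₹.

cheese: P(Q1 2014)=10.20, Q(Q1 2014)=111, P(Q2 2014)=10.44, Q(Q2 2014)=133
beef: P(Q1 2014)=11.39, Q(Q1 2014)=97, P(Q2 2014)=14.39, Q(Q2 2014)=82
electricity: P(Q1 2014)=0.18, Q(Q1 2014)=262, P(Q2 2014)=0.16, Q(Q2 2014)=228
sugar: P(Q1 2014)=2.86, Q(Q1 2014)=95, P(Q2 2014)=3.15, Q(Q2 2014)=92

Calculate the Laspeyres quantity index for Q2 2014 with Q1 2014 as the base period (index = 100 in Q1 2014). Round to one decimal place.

Laspeyres quantity index uses base-period prices as weights.
ΣP(Q1 2014)·Q(Q2 2014) = 10.20×133 + 11.39×82 + 0.18×228 + 2.86×92 = 1356.6 + 933.98 + 41.04 + 263.12 = 2594.74
ΣP(Q1 2014)·Q(Q1 2014) = 10.20×111 + 11.39×97 + 0.18×262 + 2.86×95 = 1132.2 + 1104.83 + 47.16 + 271.7 = 2555.89
Index = 2594.74 / 2555.89 × 100 = 101.5200

101.5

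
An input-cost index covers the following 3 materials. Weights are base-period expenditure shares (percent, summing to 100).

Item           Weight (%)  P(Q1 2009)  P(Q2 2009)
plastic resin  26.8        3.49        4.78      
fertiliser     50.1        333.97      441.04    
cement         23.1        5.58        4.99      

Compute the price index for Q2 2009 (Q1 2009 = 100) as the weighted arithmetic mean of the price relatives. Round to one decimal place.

plastic resin: 26.8 × (4.78/3.49) = 26.8 × 1.369628 = 36.7060
fertiliser: 50.1 × (441.04/333.97) = 50.1 × 1.320598 = 66.1619
cement: 23.1 × (4.99/5.58) = 23.1 × 0.894265 = 20.6575
Index = Σ wᵢ·(p₁ᵢ/p₀ᵢ) = 36.7060 + 66.1619 + 20.6575 = 123.5255

123.5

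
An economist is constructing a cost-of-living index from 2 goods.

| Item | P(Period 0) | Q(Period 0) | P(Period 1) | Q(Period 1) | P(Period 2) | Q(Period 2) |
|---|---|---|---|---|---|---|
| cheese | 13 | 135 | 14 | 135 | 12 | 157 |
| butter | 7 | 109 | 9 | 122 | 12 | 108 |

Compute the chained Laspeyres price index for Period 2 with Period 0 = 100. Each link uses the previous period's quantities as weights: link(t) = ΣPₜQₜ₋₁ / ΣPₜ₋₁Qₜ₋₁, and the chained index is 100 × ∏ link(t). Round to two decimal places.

117.68

Link Period 0→Period 1:
ΣP(Period 1)Q(Period 0) = 14×135 + 9×109 = 1890 + 981 = 2871
ΣP(Period 0)Q(Period 0) = 13×135 + 7×109 = 1755 + 763 = 2518
link = 2871/2518 = 1.140191
Link Period 1→Period 2:
ΣP(Period 2)Q(Period 1) = 12×135 + 12×122 = 1620 + 1464 = 3084
ΣP(Period 1)Q(Period 1) = 14×135 + 9×122 = 1890 + 1098 = 2988
link = 3084/2988 = 1.032129
Chained index = 100 × 1.140191 × 1.032129 = 117.6823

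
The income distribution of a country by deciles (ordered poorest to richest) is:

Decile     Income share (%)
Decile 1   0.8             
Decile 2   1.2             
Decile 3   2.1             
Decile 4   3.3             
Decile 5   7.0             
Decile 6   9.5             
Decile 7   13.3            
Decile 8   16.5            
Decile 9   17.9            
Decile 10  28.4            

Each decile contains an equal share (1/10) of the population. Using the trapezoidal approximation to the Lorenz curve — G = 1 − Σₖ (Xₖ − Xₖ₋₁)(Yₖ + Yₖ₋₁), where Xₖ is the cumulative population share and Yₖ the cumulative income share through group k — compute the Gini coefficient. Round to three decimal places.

Cumulative income shares Yₖ: 0.0080, 0.0200, 0.0410, 0.0740, 0.1440, 0.2390, 0.3720, 0.5370, 0.7160, 1.0000
Σ (Xₖ−Xₖ₋₁)(Yₖ+Yₖ₋₁) = (1/10)(0.0080+0.0000) + (1/10)(0.0200+0.0080) + (1/10)(0.0410+0.0200) + (1/10)(0.0740+0.0410) + (1/10)(0.1440+0.0740) + (1/10)(0.2390+0.1440) + (1/10)(0.3720+0.2390) + (1/10)(0.5370+0.3720) + (1/10)(0.7160+0.5370) + (1/10)(1.0000+0.7160)
  = 0.0008 + 0.0028 + 0.0061 + 0.0115 + 0.0218 + 0.0383 + 0.0611 + 0.0909 + 0.1253 + 0.1716 = 0.5302
G = 1 − 0.5302 = 0.4698

0.470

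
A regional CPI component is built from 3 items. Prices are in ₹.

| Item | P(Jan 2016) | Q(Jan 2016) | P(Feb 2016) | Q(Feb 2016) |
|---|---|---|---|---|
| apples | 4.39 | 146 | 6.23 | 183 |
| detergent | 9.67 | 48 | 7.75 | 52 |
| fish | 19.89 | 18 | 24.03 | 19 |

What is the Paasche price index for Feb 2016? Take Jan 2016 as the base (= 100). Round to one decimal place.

Paasche price index uses current-period quantities as weights.
ΣP(Feb 2016)·Q(Feb 2016) = 6.23×183 + 7.75×52 + 24.03×19 = 1140.09 + 403 + 456.57 = 1999.66
ΣP(Jan 2016)·Q(Feb 2016) = 4.39×183 + 9.67×52 + 19.89×19 = 803.37 + 502.84 + 377.91 = 1684.12
Index = 1999.66 / 1684.12 × 100 = 118.7362

118.7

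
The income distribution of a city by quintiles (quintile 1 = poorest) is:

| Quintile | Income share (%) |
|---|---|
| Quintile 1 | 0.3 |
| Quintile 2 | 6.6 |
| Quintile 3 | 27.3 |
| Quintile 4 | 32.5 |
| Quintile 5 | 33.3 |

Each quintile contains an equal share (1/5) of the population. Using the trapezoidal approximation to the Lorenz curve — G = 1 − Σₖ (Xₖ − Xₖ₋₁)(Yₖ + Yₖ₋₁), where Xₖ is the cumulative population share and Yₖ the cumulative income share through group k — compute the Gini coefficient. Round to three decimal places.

0.368

Cumulative income shares Yₖ: 0.0030, 0.0690, 0.3420, 0.6670, 1.0000
Σ (Xₖ−Xₖ₋₁)(Yₖ+Yₖ₋₁) = (1/5)(0.0030+0.0000) + (1/5)(0.0690+0.0030) + (1/5)(0.3420+0.0690) + (1/5)(0.6670+0.3420) + (1/5)(1.0000+0.6670)
  = 0.0006 + 0.0144 + 0.0822 + 0.2018 + 0.3334 = 0.6324
G = 1 − 0.6324 = 0.3676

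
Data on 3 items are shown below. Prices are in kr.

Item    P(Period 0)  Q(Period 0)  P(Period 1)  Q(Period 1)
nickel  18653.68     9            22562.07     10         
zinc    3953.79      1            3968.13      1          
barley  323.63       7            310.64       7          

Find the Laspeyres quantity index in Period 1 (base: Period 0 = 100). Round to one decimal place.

110.7

Laspeyres quantity index uses base-period prices as weights.
ΣP(Period 0)·Q(Period 1) = 18653.68×10 + 3953.79×1 + 323.63×7 = 186536.8 + 3953.79 + 2265.41 = 192756
ΣP(Period 0)·Q(Period 0) = 18653.68×9 + 3953.79×1 + 323.63×7 = 167883.12 + 3953.79 + 2265.41 = 174102.32
Index = 192756 / 174102.32 × 100 = 110.7142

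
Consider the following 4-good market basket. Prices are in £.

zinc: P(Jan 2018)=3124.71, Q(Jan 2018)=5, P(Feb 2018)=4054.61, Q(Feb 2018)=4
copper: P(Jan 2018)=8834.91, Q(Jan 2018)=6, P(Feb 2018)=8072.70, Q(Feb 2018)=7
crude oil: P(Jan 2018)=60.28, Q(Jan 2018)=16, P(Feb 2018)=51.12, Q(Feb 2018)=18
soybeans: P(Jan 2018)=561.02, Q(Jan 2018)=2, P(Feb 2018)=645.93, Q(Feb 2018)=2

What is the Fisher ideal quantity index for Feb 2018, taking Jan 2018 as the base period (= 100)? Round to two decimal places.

107.02

Laspeyres component (base-period weights):
ΣP(Jan 2018)Q(Feb 2018) = 3124.71×4 + 8834.91×7 + 60.28×18 + 561.02×2 = 12498.84 + 61844.37 + 1085.04 + 1122.04 = 76550.29
ΣP(Jan 2018)Q(Jan 2018) = 3124.71×5 + 8834.91×6 + 60.28×16 + 561.02×2 = 15623.55 + 53009.46 + 964.48 + 1122.04 = 70719.53
L = 76550.29 / 70719.53 × 100 = 108.2449
Paasche component (current-period weights):
ΣP(Feb 2018)Q(Feb 2018) = 4054.61×4 + 8072.70×7 + 51.12×18 + 645.93×2 = 16218.44 + 56508.9 + 920.16 + 1291.86 = 74939.36
ΣP(Feb 2018)Q(Jan 2018) = 4054.61×5 + 8072.70×6 + 51.12×16 + 645.93×2 = 20273.05 + 48436.2 + 817.92 + 1291.86 = 70819.03
P = 74939.36 / 70819.03 × 100 = 105.8181
Fisher = √(L × P) = √(108.2449 × 105.8181) = 107.0246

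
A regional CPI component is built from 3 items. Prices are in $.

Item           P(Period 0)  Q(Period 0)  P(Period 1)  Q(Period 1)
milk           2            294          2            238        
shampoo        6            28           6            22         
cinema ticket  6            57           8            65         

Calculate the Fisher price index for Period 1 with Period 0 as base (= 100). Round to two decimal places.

111.70

Laspeyres component (base-period weights):
ΣP(Period 1)Q(Period 0) = 2×294 + 6×28 + 8×57 = 588 + 168 + 456 = 1212
ΣP(Period 0)Q(Period 0) = 2×294 + 6×28 + 6×57 = 588 + 168 + 342 = 1098
L = 1212 / 1098 × 100 = 110.3825
Paasche component (current-period weights):
ΣP(Period 1)Q(Period 1) = 2×238 + 6×22 + 8×65 = 476 + 132 + 520 = 1128
ΣP(Period 0)Q(Period 1) = 2×238 + 6×22 + 6×65 = 476 + 132 + 390 = 998
P = 1128 / 998 × 100 = 113.0261
Fisher = √(L × P) = √(110.3825 × 113.0261) = 111.6965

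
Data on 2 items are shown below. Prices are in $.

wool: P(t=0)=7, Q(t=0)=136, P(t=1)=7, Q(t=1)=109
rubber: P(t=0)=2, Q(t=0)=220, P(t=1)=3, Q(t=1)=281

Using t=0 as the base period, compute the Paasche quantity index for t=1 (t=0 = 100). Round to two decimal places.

Paasche quantity index uses current-period prices as weights.
ΣP(t=1)·Q(t=1) = 7×109 + 3×281 = 763 + 843 = 1606
ΣP(t=1)·Q(t=0) = 7×136 + 3×220 = 952 + 660 = 1612
Index = 1606 / 1612 × 100 = 99.6278

99.63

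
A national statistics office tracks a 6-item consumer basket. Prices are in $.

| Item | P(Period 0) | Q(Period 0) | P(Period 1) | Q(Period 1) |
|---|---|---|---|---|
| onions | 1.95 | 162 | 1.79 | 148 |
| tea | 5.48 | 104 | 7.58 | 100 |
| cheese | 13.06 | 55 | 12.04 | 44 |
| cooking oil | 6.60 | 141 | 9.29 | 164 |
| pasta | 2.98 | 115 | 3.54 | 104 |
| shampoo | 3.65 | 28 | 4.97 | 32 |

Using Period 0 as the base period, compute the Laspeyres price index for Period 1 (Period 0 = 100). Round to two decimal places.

Laspeyres price index uses base-period quantities as weights.
ΣP(Period 1)·Q(Period 0) = 1.79×162 + 7.58×104 + 12.04×55 + 9.29×141 + 3.54×115 + 4.97×28 = 289.98 + 788.32 + 662.2 + 1309.89 + 407.1 + 139.16 = 3596.65
ΣP(Period 0)·Q(Period 0) = 1.95×162 + 5.48×104 + 13.06×55 + 6.60×141 + 2.98×115 + 3.65×28 = 315.9 + 569.92 + 718.3 + 930.6 + 342.7 + 102.2 = 2979.62
Index = 3596.65 / 2979.62 × 100 = 120.7083

120.71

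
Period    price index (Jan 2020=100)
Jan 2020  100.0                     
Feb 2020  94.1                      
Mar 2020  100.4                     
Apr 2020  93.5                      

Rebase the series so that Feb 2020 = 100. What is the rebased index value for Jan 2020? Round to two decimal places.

106.27

Rebased(Jan 2020) = 100.0 / 94.1 × 100 = 106.2699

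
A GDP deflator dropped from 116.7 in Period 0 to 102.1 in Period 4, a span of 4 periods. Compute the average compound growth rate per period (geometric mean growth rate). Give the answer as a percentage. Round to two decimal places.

Growth factor = (102.1/116.7)^(1/4) = (0.874893)^(1/4) = 0.967139
Growth rate = 0.967139 − 1 = -0.032861 = -3.2861%

-3.29%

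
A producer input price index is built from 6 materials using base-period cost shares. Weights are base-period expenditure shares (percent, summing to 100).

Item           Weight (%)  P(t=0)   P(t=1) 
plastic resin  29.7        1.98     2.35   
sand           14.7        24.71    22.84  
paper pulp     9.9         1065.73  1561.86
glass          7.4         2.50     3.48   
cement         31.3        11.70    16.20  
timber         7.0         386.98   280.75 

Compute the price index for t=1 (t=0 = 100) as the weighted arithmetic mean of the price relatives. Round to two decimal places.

122.06

plastic resin: 29.7 × (2.35/1.98) = 29.7 × 1.186869 = 35.2500
sand: 14.7 × (22.84/24.71) = 14.7 × 0.924322 = 13.5875
paper pulp: 9.9 × (1561.86/1065.73) = 9.9 × 1.465531 = 14.5088
glass: 7.4 × (3.48/2.50) = 7.4 × 1.392000 = 10.3008
cement: 31.3 × (16.20/11.70) = 31.3 × 1.384615 = 43.3385
timber: 7.0 × (280.75/386.98) = 7.0 × 0.725490 = 5.0784
Index = Σ wᵢ·(p₁ᵢ/p₀ᵢ) = 35.2500 + 13.5875 + 14.5088 + 10.3008 + 43.3385 + 5.0784 = 122.0640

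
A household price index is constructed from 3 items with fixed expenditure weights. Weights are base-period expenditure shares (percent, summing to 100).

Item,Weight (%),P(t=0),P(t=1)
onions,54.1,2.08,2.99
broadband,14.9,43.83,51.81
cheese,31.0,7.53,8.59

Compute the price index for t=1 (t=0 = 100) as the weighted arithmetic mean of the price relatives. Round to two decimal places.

130.75

onions: 54.1 × (2.99/2.08) = 54.1 × 1.437500 = 77.7687
broadband: 14.9 × (51.81/43.83) = 14.9 × 1.182067 = 17.6128
cheese: 31.0 × (8.59/7.53) = 31.0 × 1.140770 = 35.3639
Index = Σ wᵢ·(p₁ᵢ/p₀ᵢ) = 77.7687 + 17.6128 + 35.3639 = 130.7454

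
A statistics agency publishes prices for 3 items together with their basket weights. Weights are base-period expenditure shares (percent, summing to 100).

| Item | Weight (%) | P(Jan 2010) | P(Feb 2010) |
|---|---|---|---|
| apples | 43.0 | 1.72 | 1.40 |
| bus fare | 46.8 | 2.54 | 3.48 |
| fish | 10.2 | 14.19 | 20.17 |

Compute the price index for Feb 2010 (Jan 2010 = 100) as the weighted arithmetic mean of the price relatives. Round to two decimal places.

113.62

apples: 43.0 × (1.40/1.72) = 43.0 × 0.813953 = 35.0000
bus fare: 46.8 × (3.48/2.54) = 46.8 × 1.370079 = 64.1197
fish: 10.2 × (20.17/14.19) = 10.2 × 1.421424 = 14.4985
Index = Σ wᵢ·(p₁ᵢ/p₀ᵢ) = 35.0000 + 64.1197 + 14.4985 = 113.6182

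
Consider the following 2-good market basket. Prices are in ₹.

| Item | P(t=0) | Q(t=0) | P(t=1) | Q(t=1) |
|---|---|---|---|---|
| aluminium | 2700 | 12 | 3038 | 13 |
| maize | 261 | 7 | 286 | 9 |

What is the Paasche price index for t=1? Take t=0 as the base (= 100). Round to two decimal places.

112.33

Paasche price index uses current-period quantities as weights.
ΣP(t=1)·Q(t=1) = 3038×13 + 286×9 = 39494 + 2574 = 42068
ΣP(t=0)·Q(t=1) = 2700×13 + 261×9 = 35100 + 2349 = 37449
Index = 42068 / 37449 × 100 = 112.3341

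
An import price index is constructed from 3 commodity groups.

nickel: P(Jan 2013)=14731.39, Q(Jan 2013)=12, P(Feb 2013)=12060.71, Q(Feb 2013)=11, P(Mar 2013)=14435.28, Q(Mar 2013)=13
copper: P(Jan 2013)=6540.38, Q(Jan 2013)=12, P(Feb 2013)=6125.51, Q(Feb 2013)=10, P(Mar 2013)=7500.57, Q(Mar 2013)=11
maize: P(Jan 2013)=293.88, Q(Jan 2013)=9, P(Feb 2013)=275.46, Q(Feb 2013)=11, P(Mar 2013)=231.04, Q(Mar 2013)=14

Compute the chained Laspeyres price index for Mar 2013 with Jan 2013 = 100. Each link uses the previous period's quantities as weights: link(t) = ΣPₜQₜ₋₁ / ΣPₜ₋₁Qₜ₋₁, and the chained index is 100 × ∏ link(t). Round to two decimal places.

102.69

Link Jan 2013→Feb 2013:
ΣP(Feb 2013)Q(Jan 2013) = 12060.71×12 + 6125.51×12 + 275.46×9 = 144728.52 + 73506.12 + 2479.14 = 220713.78
ΣP(Jan 2013)Q(Jan 2013) = 14731.39×12 + 6540.38×12 + 293.88×9 = 176776.68 + 78484.56 + 2644.92 = 257906.16
link = 220713.78/257906.16 = 0.855791
Link Feb 2013→Mar 2013:
ΣP(Mar 2013)Q(Feb 2013) = 14435.28×11 + 7500.57×10 + 231.04×11 = 158788.08 + 75005.7 + 2541.44 = 236335.22
ΣP(Feb 2013)Q(Feb 2013) = 12060.71×11 + 6125.51×10 + 275.46×11 = 132667.81 + 61255.1 + 3030.06 = 196952.97
link = 236335.22/196952.97 = 1.199958
Chained index = 100 × 0.855791 × 1.199958 = 102.6913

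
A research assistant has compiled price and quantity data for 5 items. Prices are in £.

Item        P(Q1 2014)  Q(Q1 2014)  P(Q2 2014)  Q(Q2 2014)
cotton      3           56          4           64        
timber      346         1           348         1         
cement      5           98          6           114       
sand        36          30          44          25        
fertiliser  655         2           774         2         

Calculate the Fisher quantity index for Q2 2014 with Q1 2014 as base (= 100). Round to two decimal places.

97.74

Laspeyres component (base-period weights):
ΣP(Q1 2014)Q(Q2 2014) = 3×64 + 346×1 + 5×114 + 36×25 + 655×2 = 192 + 346 + 570 + 900 + 1310 = 3318
ΣP(Q1 2014)Q(Q1 2014) = 3×56 + 346×1 + 5×98 + 36×30 + 655×2 = 168 + 346 + 490 + 1080 + 1310 = 3394
L = 3318 / 3394 × 100 = 97.7608
Paasche component (current-period weights):
ΣP(Q2 2014)Q(Q2 2014) = 4×64 + 348×1 + 6×114 + 44×25 + 774×2 = 256 + 348 + 684 + 1100 + 1548 = 3936
ΣP(Q2 2014)Q(Q1 2014) = 4×56 + 348×1 + 6×98 + 44×30 + 774×2 = 224 + 348 + 588 + 1320 + 1548 = 4028
P = 3936 / 4028 × 100 = 97.7160
Fisher = √(L × P) = √(97.7608 × 97.7160) = 97.7384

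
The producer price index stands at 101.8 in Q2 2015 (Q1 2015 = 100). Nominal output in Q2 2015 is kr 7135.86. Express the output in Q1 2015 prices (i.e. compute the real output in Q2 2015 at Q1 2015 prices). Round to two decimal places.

Real = Nominal ÷ (Index/100) = 7135.86 ÷ (101.8/100)
     = 7135.86 ÷ 1.018 = 7009.6857

7009.69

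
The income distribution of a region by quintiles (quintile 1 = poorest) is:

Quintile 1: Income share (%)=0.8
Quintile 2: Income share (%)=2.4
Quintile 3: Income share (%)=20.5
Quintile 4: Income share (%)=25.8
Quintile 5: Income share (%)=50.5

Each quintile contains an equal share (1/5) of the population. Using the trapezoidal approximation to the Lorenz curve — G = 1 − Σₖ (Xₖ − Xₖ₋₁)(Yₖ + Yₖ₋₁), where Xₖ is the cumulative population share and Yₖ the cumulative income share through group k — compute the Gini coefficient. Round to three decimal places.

0.491

Cumulative income shares Yₖ: 0.0080, 0.0320, 0.2370, 0.4950, 1.0000
Σ (Xₖ−Xₖ₋₁)(Yₖ+Yₖ₋₁) = (1/5)(0.0080+0.0000) + (1/5)(0.0320+0.0080) + (1/5)(0.2370+0.0320) + (1/5)(0.4950+0.2370) + (1/5)(1.0000+0.4950)
  = 0.0016 + 0.0080 + 0.0538 + 0.1464 + 0.2990 = 0.5088
G = 1 − 0.5088 = 0.4912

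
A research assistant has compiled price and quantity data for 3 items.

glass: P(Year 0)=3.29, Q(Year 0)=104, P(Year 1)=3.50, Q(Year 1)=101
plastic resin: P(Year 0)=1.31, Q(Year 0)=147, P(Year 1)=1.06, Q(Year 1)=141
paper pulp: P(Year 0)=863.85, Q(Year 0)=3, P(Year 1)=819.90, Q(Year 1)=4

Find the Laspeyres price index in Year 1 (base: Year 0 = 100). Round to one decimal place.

Laspeyres price index uses base-period quantities as weights.
ΣP(Year 1)·Q(Year 0) = 3.50×104 + 1.06×147 + 819.90×3 = 364 + 155.82 + 2459.7 = 2979.52
ΣP(Year 0)·Q(Year 0) = 3.29×104 + 1.31×147 + 863.85×3 = 342.16 + 192.57 + 2591.55 = 3126.28
Index = 2979.52 / 3126.28 × 100 = 95.3056

95.3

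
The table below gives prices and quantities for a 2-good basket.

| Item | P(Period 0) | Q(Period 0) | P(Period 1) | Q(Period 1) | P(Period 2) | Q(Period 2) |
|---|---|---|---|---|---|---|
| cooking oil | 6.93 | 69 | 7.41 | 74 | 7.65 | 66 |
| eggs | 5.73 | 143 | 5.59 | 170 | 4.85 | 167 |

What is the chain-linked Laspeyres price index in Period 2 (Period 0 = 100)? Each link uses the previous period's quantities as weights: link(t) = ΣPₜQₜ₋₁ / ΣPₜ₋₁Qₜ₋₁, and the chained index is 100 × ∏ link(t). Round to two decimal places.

Link Period 0→Period 1:
ΣP(Period 1)Q(Period 0) = 7.41×69 + 5.59×143 = 511.29 + 799.37 = 1310.66
ΣP(Period 0)Q(Period 0) = 6.93×69 + 5.73×143 = 478.17 + 819.39 = 1297.56
link = 1310.66/1297.56 = 1.010096
Link Period 1→Period 2:
ΣP(Period 2)Q(Period 1) = 7.65×74 + 4.85×170 = 566.1 + 824.5 = 1390.6
ΣP(Period 1)Q(Period 1) = 7.41×74 + 5.59×170 = 548.34 + 950.3 = 1498.64
link = 1390.6/1498.64 = 0.927908
Chained index = 100 × 1.010096 × 0.927908 = 93.7276

93.73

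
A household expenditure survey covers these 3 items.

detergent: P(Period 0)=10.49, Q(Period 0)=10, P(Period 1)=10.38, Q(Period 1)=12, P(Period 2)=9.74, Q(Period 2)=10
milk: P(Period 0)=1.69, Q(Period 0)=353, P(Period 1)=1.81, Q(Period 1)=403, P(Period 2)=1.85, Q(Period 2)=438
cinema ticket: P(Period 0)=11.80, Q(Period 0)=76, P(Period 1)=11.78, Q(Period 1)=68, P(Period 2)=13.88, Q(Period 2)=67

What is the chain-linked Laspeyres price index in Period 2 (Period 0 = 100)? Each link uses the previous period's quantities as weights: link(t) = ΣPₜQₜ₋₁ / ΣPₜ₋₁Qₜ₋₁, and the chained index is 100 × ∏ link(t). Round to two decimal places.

Link Period 0→Period 1:
ΣP(Period 1)Q(Period 0) = 10.38×10 + 1.81×353 + 11.78×76 = 103.8 + 638.93 + 895.28 = 1638.01
ΣP(Period 0)Q(Period 0) = 10.49×10 + 1.69×353 + 11.80×76 = 104.9 + 596.57 + 896.8 = 1598.27
link = 1638.01/1598.27 = 1.024864
Link Period 1→Period 2:
ΣP(Period 2)Q(Period 1) = 9.74×12 + 1.85×403 + 13.88×68 = 116.88 + 745.55 + 943.84 = 1806.27
ΣP(Period 1)Q(Period 1) = 10.38×12 + 1.81×403 + 11.78×68 = 124.56 + 729.43 + 801.04 = 1655.03
link = 1806.27/1655.03 = 1.091382
Chained index = 100 × 1.024864 × 1.091382 = 111.8519

111.85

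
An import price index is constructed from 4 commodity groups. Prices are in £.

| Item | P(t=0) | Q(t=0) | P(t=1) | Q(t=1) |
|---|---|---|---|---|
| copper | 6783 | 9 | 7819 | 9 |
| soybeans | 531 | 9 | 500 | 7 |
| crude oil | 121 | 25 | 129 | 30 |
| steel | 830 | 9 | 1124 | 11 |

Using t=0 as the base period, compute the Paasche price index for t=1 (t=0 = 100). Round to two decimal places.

116.23

Paasche price index uses current-period quantities as weights.
ΣP(t=1)·Q(t=1) = 7819×9 + 500×7 + 129×30 + 1124×11 = 70371 + 3500 + 3870 + 12364 = 90105
ΣP(t=0)·Q(t=1) = 6783×9 + 531×7 + 121×30 + 830×11 = 61047 + 3717 + 3630 + 9130 = 77524
Index = 90105 / 77524 × 100 = 116.2285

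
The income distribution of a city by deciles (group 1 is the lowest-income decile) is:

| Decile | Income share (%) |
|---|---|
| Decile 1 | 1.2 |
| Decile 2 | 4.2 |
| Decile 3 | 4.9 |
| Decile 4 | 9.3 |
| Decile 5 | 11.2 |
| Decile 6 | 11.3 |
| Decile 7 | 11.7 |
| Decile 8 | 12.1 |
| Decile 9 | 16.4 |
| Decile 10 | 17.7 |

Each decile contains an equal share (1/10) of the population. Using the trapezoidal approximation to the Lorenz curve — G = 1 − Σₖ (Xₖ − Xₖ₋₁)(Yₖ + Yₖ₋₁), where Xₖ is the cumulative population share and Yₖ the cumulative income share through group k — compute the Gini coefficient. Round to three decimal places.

Cumulative income shares Yₖ: 0.0120, 0.0540, 0.1030, 0.1960, 0.3080, 0.4210, 0.5380, 0.6590, 0.8230, 1.0000
Σ (Xₖ−Xₖ₋₁)(Yₖ+Yₖ₋₁) = (1/10)(0.0120+0.0000) + (1/10)(0.0540+0.0120) + (1/10)(0.1030+0.0540) + (1/10)(0.1960+0.1030) + (1/10)(0.3080+0.1960) + (1/10)(0.4210+0.3080) + (1/10)(0.5380+0.4210) + (1/10)(0.6590+0.5380) + (1/10)(0.8230+0.6590) + (1/10)(1.0000+0.8230)
  = 0.0012 + 0.0066 + 0.0157 + 0.0299 + 0.0504 + 0.0729 + 0.0959 + 0.1197 + 0.1482 + 0.1823 = 0.7228
G = 1 − 0.7228 = 0.2772

0.277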